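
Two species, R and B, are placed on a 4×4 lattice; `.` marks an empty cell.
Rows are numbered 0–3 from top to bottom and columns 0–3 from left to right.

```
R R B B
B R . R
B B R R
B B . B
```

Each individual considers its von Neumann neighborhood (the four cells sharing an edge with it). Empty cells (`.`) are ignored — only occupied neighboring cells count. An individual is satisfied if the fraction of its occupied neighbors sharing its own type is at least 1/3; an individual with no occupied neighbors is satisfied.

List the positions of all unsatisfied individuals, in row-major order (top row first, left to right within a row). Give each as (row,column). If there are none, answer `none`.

(3,3)

Row 0: (0,0)R 1/2 ✓ · (0,1)R 2/3 ✓ · (0,2)B 1/2 ✓ · (0,3)B 1/2 ✓
Row 1: (1,0)B 1/3 ✓ · (1,1)R 1/3 ✓ · (1,3)R 1/2 ✓
Row 2: (2,0)B 3/3 ✓ · (2,1)B 2/4 ✓ · (2,2)R 1/2 ✓ · (2,3)R 2/3 ✓
Row 3: (3,0)B 2/2 ✓ · (3,1)B 2/2 ✓ · (3,3)B 0/1 ✗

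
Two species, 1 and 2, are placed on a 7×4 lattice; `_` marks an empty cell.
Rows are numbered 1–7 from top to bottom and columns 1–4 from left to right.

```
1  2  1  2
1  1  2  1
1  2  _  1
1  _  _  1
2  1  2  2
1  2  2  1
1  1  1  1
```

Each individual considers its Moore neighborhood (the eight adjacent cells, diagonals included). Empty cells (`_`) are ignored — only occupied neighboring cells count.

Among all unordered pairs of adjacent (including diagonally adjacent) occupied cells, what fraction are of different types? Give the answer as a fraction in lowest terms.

Scan each occupied cell's neighbors to the right and below (and the two forward diagonals) so each pair is counted once.
From row 1: 7 unlike of 13 pairs (running 7/13).
From row 2: 5 unlike of 10 pairs (running 12/23).
From row 3: 2 unlike of 4 pairs (running 14/27).
From row 4: 3 unlike of 4 pairs (running 17/31).
From row 5: 7 unlike of 13 pairs (running 24/44).
From row 6: 8 unlike of 13 pairs (running 32/57).
From row 7: 0 unlike of 3 pairs (running 32/60).
Total adjacent occupied pairs: 60; unlike-type pairs: 32.
32/60 reduces to 8/15.

8/15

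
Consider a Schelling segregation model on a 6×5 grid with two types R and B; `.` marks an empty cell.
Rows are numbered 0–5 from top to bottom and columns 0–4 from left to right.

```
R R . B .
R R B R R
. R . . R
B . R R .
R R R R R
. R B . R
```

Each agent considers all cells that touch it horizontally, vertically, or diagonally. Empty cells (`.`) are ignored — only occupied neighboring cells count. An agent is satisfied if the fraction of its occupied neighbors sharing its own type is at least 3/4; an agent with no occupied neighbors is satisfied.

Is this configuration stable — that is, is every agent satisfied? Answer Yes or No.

(0,0)R 3/3 ✓
(0,1)R 3/4 ✓
(0,3)B 1/3 ✗
(1,0)R 4/4 ✓
(1,1)R 4/5 ✓
(1,2)B 1/5 ✗
(1,3)R 2/4 ✗
(1,4)R 2/3 ✗
(2,1)R 3/5 ✗
(2,4)R 3/3 ✓
(3,0)B 0/3 ✗
(3,2)R 5/5 ✓
(3,3)R 5/5 ✓
(4,0)R 2/3 ✗
(4,1)R 4/6 ✗
(4,2)R 5/6 ✓
(4,3)R 5/6 ✓
(4,4)R 3/3 ✓
(5,1)R 3/4 ✓
(5,2)B 0/4 ✗
(5,4)R 2/2 ✓
For instance (0,3) has only 1/3 same-type neighbors, below 3/4.

No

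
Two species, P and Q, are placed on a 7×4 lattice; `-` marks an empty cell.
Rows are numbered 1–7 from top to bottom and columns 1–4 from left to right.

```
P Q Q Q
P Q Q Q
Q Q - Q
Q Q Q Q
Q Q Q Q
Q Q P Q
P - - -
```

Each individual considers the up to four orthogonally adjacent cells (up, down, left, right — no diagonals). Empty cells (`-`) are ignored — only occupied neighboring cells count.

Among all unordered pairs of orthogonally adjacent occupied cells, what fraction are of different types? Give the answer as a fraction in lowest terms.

Scan each occupied cell's neighbors to the right and below so each pair is counted once.
From row 1: 1 unlike of 7 pairs (running 1/7).
From row 2: 2 unlike of 6 pairs (running 3/13).
From row 3: 0 unlike of 4 pairs (running 3/17).
From row 4: 0 unlike of 7 pairs (running 3/24).
From row 5: 1 unlike of 7 pairs (running 4/31).
From row 6: 3 unlike of 4 pairs (running 7/35).
Total adjacent occupied pairs: 35; unlike-type pairs: 7.
7/35 reduces to 1/5.

1/5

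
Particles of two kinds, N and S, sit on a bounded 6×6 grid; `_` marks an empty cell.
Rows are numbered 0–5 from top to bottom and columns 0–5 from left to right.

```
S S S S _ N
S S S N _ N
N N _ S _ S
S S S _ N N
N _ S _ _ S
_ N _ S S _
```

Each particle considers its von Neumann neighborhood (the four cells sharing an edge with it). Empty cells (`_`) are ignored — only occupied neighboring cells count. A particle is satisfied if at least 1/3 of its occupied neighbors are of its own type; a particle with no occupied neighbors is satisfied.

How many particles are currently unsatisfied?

5

Row 0: (0,0)S 2/2 satisfied · (0,1)S 3/3 satisfied · (0,2)S 3/3 satisfied · (0,3)S 1/2 satisfied · (0,5)N 1/1 satisfied
Row 1: (1,0)S 2/3 satisfied · (1,1)S 3/4 satisfied · (1,2)S 2/3 satisfied · (1,3)N 0/3 not · (1,5)N 1/2 satisfied
Row 2: (2,0)N 1/3 satisfied · (2,1)N 1/3 satisfied · (2,3)S 0/1 not · (2,5)S 0/2 not
Row 3: (3,0)S 1/3 satisfied · (3,1)S 2/3 satisfied · (3,2)S 2/2 satisfied · (3,4)N 1/1 satisfied · (3,5)N 1/3 satisfied
Row 4: (4,0)N 0/1 not · (4,2)S 1/1 satisfied · (4,5)S 0/1 not
Row 5: (5,1)N 0/0 satisfied · (5,3)S 1/1 satisfied · (5,4)S 1/1 satisfied
Unsatisfied: (1,3), (2,3), (2,5), (4,0), (4,5) — 5 in total.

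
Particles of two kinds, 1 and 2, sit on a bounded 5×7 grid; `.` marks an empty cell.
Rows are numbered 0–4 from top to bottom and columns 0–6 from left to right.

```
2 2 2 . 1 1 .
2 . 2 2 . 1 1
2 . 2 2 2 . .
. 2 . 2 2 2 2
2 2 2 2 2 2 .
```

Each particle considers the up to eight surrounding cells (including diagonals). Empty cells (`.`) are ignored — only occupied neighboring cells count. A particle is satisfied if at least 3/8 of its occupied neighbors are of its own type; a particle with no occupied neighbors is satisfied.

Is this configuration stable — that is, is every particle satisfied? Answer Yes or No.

(0,0)2 2/2 ✓
(0,1)2 4/4 ✓
(0,2)2 3/3 ✓
(0,4)1 2/3 ✓
(0,5)1 3/3 ✓
(1,0)2 3/3 ✓
(1,2)2 5/5 ✓
(1,3)2 5/6 ✓
(1,5)1 3/4 ✓
(1,6)1 2/2 ✓
(2,0)2 2/2 ✓
(2,2)2 5/5 ✓
(2,3)2 6/6 ✓
(2,4)2 5/6 ✓
(3,1)2 5/5 ✓
(3,3)2 7/7 ✓
(3,4)2 7/7 ✓
(3,5)2 5/5 ✓
(3,6)2 2/2 ✓
(4,0)2 2/2 ✓
(4,1)2 3/3 ✓
(4,2)2 4/4 ✓
(4,3)2 4/4 ✓
(4,4)2 5/5 ✓
(4,5)2 4/4 ✓
All meet the threshold, so the configuration is stable.

Yes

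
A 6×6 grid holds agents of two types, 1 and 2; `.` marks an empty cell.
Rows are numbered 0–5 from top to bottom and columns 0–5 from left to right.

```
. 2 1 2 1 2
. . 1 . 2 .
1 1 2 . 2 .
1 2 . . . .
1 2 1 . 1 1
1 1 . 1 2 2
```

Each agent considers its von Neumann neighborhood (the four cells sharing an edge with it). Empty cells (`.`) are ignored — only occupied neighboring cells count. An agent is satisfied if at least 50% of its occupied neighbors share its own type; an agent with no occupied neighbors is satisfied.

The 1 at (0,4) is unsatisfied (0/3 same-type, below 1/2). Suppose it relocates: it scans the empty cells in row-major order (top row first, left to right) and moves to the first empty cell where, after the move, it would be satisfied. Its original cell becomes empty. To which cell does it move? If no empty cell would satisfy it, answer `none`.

(1,0)

Vacating (0,4). Empty cells in order:
  (0,0): 0/1 same-type → still unsatisfied.
  (1,0): 1/1 same-type → satisfied — stop here.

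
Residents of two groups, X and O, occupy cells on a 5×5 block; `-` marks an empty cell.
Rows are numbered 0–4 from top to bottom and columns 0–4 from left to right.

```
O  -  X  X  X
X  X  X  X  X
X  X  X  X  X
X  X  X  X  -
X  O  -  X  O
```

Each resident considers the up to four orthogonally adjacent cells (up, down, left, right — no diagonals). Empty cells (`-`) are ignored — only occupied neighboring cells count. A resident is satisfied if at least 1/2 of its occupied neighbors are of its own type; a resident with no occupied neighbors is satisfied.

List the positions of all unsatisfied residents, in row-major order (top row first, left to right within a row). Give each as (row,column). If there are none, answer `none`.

(0,0), (4,1), (4,4)

(0,0)O 0/1 ✗
(0,2)X 2/2 ✓
(0,3)X 3/3 ✓
(0,4)X 2/2 ✓
(1,0)X 2/3 ✓
(1,1)X 3/3 ✓
(1,2)X 4/4 ✓
(1,3)X 4/4 ✓
(1,4)X 3/3 ✓
(2,0)X 3/3 ✓
(2,1)X 4/4 ✓
(2,2)X 4/4 ✓
(2,3)X 4/4 ✓
(2,4)X 2/2 ✓
(3,0)X 3/3 ✓
(3,1)X 3/4 ✓
(3,2)X 3/3 ✓
(3,3)X 3/3 ✓
(4,0)X 1/2 ✓
(4,1)O 0/2 ✗
(4,3)X 1/2 ✓
(4,4)O 0/1 ✗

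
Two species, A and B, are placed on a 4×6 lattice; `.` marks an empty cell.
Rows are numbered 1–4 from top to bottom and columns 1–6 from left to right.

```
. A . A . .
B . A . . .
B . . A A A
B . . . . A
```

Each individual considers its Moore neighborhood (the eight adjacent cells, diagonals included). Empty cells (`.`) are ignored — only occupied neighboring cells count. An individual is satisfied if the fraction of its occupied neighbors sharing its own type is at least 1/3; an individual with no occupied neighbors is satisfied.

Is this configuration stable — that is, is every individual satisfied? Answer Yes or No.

Row 1: (1,2)A 1/2 satisfied · (1,4)A 1/1 satisfied
Row 2: (2,1)B 1/2 satisfied · (2,3)A 3/3 satisfied
Row 3: (3,1)B 2/2 satisfied · (3,4)A 2/2 satisfied · (3,5)A 3/3 satisfied · (3,6)A 2/2 satisfied
Row 4: (4,1)B 1/1 satisfied · (4,6)A 2/2 satisfied
All meet the threshold, so the configuration is stable.

Yes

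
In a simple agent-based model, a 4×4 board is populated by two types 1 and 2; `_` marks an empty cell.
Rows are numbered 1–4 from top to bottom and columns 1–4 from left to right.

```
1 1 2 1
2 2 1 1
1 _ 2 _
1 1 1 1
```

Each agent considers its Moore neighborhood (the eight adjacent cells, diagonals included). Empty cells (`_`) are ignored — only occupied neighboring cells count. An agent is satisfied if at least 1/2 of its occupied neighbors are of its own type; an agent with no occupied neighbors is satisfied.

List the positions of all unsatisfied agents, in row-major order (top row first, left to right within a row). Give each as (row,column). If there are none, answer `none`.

(1,1), (1,2), (1,3), (2,1), (2,2), (3,3)

(1,1)1 1/3 ✗
(1,2)1 2/5 ✗
(1,3)2 1/5 ✗
(1,4)1 2/3 ✓
(2,1)2 1/4 ✗
(2,2)2 3/7 ✗
(2,3)1 3/6 ✓
(2,4)1 2/4 ✓
(3,1)1 2/4 ✓
(3,3)2 1/6 ✗
(4,1)1 2/2 ✓
(4,2)1 3/4 ✓
(4,3)1 2/3 ✓
(4,4)1 1/2 ✓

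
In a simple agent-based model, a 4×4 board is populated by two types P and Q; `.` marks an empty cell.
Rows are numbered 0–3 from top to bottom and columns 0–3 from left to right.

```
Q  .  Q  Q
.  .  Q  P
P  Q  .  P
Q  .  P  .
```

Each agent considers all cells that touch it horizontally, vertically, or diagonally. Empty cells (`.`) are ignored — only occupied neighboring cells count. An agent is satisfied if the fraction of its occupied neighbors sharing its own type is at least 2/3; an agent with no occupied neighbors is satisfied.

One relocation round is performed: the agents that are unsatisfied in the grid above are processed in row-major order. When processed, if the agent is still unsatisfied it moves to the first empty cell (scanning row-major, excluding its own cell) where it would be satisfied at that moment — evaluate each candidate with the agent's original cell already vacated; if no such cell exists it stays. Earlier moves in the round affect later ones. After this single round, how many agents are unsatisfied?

Initially unsatisfied (in order): (1,2), (1,3), (2,0), (2,1), (3,0), (3,2).
  (1,2) → (0,1).
  (1,3) → (2,2).
  (2,0) → (3,3).
  (2,1) → (1,0).
  (3,0): now satisfied by earlier moves; stays.
  (3,2): now satisfied by earlier moves; stays.
Resulting grid:
Q Q Q Q
Q . . .
. . P P
Q . P P
All satisfied now.

0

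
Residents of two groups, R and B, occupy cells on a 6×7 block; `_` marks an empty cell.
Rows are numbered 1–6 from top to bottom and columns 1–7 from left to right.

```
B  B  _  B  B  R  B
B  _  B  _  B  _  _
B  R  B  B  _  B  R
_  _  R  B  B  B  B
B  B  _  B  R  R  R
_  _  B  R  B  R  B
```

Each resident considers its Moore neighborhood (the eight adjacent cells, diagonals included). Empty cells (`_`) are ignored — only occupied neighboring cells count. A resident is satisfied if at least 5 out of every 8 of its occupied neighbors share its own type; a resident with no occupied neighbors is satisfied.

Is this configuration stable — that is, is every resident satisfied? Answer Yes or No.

No

(1,1)B 2/2 satisfied
(1,2)B 3/3 satisfied
(1,4)B 3/3 satisfied
(1,5)B 2/3 satisfied
(1,6)R 0/3 not
(1,7)B 0/1 not
(2,1)B 3/4 satisfied
(2,3)B 4/5 satisfied
(2,5)B 4/5 satisfied
(3,1)B 1/2 not
(3,2)R 1/5 not
(3,3)B 3/5 not
(3,4)B 5/6 satisfied
(3,6)B 4/5 satisfied
(3,7)R 0/3 not
(4,3)R 1/6 not
(4,4)B 4/6 satisfied
(4,5)B 5/7 satisfied
(4,6)B 3/7 not
(4,7)B 2/5 not
(5,1)B 1/1 satisfied
(5,2)B 2/3 satisfied
(5,4)B 4/7 not
(5,5)R 3/8 not
(5,6)R 3/8 not
(5,7)R 2/5 not
(6,3)B 2/3 satisfied
(6,4)R 1/4 not
(6,5)B 1/5 not
(6,6)R 3/5 not
(6,7)B 0/3 not
For instance (1,6) has only 0/3 same-type neighbors, below 5/8.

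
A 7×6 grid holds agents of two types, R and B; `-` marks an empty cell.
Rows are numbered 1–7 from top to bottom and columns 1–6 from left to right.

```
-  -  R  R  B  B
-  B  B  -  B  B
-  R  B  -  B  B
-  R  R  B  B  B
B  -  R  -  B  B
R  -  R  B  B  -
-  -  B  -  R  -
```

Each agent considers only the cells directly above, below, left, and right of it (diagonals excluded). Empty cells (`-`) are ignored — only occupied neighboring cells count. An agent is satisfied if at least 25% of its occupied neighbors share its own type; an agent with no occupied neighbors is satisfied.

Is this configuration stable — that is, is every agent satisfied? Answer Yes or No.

Row 1: (1,3)R 1/2 ✓ · (1,4)R 1/2 ✓ · (1,5)B 2/3 ✓ · (1,6)B 2/2 ✓
Row 2: (2,2)B 1/2 ✓ · (2,3)B 2/3 ✓ · (2,5)B 3/3 ✓ · (2,6)B 3/3 ✓
Row 3: (3,2)R 1/3 ✓ · (3,3)B 1/3 ✓ · (3,5)B 3/3 ✓ · (3,6)B 3/3 ✓
Row 4: (4,2)R 2/2 ✓ · (4,3)R 2/4 ✓ · (4,4)B 1/2 ✓ · (4,5)B 4/4 ✓ · (4,6)B 3/3 ✓
Row 5: (5,1)B 0/1 ✗ · (5,3)R 2/2 ✓ · (5,5)B 3/3 ✓ · (5,6)B 2/2 ✓
Row 6: (6,1)R 0/1 ✗ · (6,3)R 1/3 ✓ · (6,4)B 1/2 ✓ · (6,5)B 2/3 ✓
Row 7: (7,3)B 0/1 ✗ · (7,5)R 0/1 ✗
For instance (5,1) has only 0/1 same-type neighbors, below 1/4.

No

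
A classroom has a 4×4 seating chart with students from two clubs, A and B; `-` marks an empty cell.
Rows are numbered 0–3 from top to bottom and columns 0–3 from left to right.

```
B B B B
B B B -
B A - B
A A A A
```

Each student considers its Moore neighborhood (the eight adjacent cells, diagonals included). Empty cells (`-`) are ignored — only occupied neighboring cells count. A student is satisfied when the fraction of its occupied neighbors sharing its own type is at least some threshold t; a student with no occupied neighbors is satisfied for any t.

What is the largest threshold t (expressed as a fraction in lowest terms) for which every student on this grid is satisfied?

Row 0: (0,0)B 3/3 · (0,1)B 5/5 · (0,2)B 4/4 · (0,3)B 2/2
Row 1: (1,0)B 4/5 · (1,1)B 6/7 · (1,2)B 5/6
Row 2: (2,0)B 2/5 · (2,1)A 3/7 · (2,3)B 1/3
Row 3: (3,0)A 2/3 · (3,1)A 3/4 · (3,2)A 3/4 · (3,3)A 1/2
The smallest same-type fraction is 1/3 at (2,3), which reduces to 1/3. Any threshold above that leaves this student unsatisfied.

1/3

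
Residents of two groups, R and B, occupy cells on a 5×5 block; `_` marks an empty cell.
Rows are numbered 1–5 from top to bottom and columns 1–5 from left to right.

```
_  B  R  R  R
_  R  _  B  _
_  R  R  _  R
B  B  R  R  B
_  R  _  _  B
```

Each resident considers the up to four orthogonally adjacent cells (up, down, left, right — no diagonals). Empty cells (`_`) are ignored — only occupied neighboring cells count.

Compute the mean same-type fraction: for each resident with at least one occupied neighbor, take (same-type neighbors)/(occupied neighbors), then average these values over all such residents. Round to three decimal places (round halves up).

0.505

Row 1: (1,2)B 0/2 · (1,3)R 1/2 · (1,4)R 2/3 · (1,5)R 1/1
Row 2: (2,2)R 1/2 · (2,4)B 0/1
Row 3: (3,2)R 2/3 · (3,3)R 2/2 · (3,5)R 0/1
Row 4: (4,1)B 1/1 · (4,2)B 1/4 · (4,3)R 2/3 · (4,4)R 1/2 · (4,5)B 1/3
Row 5: (5,2)R 0/1 · (5,5)B 1/1
Sum over 16 residents: 0/2 + 1/2 + 2/3 + 1/1 + 1/2 + 0/1 + 2/3 + 2/2 + 0/1 + 1/1 + 1/4 + 2/3 + 1/2 + 1/3 + 0/1 + 1/1 = 97/12; mean = 97/12 ÷ 16 = 97/192 = 0.505208… → 0.505.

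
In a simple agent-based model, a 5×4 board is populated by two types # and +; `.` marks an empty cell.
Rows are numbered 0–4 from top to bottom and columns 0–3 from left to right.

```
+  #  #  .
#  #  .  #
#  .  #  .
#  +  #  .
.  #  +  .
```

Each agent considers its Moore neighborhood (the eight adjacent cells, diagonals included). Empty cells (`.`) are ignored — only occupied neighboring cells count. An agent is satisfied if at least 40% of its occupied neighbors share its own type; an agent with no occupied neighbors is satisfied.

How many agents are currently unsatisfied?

3

Row 0: (0,0)+ 0/3 unhappy · (0,1)# 3/4 ok · (0,2)# 3/3 ok
Row 1: (1,0)# 3/4 ok · (1,1)# 5/6 ok · (1,3)# 2/2 ok
Row 2: (2,0)# 3/4 ok · (2,2)# 3/4 ok
Row 3: (3,0)# 2/3 ok · (3,1)+ 1/6 unhappy · (3,2)# 2/4 ok
Row 4: (4,1)# 2/4 ok · (4,2)+ 1/3 unhappy
Unsatisfied: (0,0), (3,1), (4,2) — 3 in total.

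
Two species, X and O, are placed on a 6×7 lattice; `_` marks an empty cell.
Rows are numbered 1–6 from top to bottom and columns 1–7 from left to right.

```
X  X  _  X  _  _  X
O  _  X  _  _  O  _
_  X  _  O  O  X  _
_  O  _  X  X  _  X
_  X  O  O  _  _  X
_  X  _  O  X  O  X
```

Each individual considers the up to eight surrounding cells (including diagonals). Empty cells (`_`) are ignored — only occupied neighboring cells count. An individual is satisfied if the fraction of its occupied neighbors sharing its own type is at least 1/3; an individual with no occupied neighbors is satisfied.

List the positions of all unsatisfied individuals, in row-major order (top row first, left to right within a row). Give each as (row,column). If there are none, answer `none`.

(1,7), (2,1), (3,4), (4,4), (6,5), (6,6)

(1,1)X 1/2 ok
(1,2)X 2/3 ok
(1,4)X 1/1 ok
(1,7)X 0/1 unhappy
(2,1)O 0/3 unhappy
(2,3)X 3/4 ok
(2,6)O 1/3 ok
(3,2)X 1/3 ok
(3,4)O 1/4 unhappy
(3,5)O 2/5 ok
(3,6)X 2/4 ok
(4,2)O 1/3 ok
(4,4)X 1/5 unhappy
(4,5)X 2/5 ok
(4,7)X 2/2 ok
(5,2)X 1/3 ok
(5,3)O 3/6 ok
(5,4)O 2/5 ok
(5,7)X 2/3 ok
(6,2)X 1/2 ok
(6,4)O 2/3 ok
(6,5)X 0/3 unhappy
(6,6)O 0/3 unhappy
(6,7)X 1/2 ok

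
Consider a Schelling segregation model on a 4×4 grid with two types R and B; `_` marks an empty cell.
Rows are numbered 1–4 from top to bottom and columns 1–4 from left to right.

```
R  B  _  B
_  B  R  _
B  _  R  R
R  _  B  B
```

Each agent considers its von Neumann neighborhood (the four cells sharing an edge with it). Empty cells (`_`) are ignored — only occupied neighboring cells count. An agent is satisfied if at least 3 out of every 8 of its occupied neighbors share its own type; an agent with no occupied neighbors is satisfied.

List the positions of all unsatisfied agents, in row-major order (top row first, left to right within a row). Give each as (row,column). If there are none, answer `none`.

(1,1), (3,1), (4,1)

Row 1: (1,1)R 0/1 unhappy · (1,2)B 1/2 ok · (1,4)B 0/0 ok
Row 2: (2,2)B 1/2 ok · (2,3)R 1/2 ok
Row 3: (3,1)B 0/1 unhappy · (3,3)R 2/3 ok · (3,4)R 1/2 ok
Row 4: (4,1)R 0/1 unhappy · (4,3)B 1/2 ok · (4,4)B 1/2 ok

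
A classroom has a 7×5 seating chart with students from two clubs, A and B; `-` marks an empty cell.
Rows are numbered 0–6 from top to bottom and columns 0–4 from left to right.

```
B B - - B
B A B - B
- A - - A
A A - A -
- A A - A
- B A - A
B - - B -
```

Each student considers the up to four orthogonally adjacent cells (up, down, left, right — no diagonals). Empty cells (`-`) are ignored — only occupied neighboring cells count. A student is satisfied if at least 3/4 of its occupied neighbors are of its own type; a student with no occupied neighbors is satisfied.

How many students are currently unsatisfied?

(0,0)B 2/2 ✓
(0,1)B 1/2 ✗
(0,4)B 1/1 ✓
(1,0)B 1/2 ✗
(1,1)A 1/4 ✗
(1,2)B 0/1 ✗
(1,4)B 1/2 ✗
(2,1)A 2/2 ✓
(2,4)A 0/1 ✗
(3,0)A 1/1 ✓
(3,1)A 3/3 ✓
(3,3)A 0/0 ✓
(4,1)A 2/3 ✗
(4,2)A 2/2 ✓
(4,4)A 1/1 ✓
(5,1)B 0/2 ✗
(5,2)A 1/2 ✗
(5,4)A 1/1 ✓
(6,0)B 0/0 ✓
(6,3)B 0/0 ✓
Unsatisfied: (0,1), (1,0), (1,1), (1,2), (1,4), (2,4), (4,1), (5,1), (5,2) — 9 in total.

9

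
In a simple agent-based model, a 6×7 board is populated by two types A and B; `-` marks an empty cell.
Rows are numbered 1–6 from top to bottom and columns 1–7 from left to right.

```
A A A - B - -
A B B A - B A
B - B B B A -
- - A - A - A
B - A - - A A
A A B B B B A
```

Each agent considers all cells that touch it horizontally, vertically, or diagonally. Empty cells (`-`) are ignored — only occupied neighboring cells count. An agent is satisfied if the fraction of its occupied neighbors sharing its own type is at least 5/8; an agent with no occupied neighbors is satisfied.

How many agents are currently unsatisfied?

(1,1)A 2/3 ✓
(1,2)A 3/5 ✗
(1,3)A 2/4 ✗
(1,5)B 1/2 ✗
(2,1)A 2/4 ✗
(2,2)B 3/7 ✗
(2,3)B 3/6 ✗
(2,4)A 1/6 ✗
(2,6)B 2/4 ✗
(2,7)A 1/2 ✗
(3,1)B 1/2 ✗
(3,3)B 3/5 ✗
(3,4)B 3/6 ✗
(3,5)B 2/5 ✗
(3,6)A 3/5 ✗
(4,3)A 1/3 ✗
(4,5)A 2/4 ✗
(4,7)A 3/3 ✓
(5,1)B 0/2 ✗
(5,3)A 2/4 ✗
(5,6)A 4/6 ✓
(5,7)A 3/4 ✓
(6,1)A 1/2 ✗
(6,2)A 2/4 ✗
(6,3)B 1/3 ✗
(6,4)B 2/3 ✓
(6,5)B 2/3 ✓
(6,6)B 1/4 ✗
(6,7)A 2/3 ✓
Unsatisfied: (1,2), (1,3), (1,5), (2,1), (2,2), (2,3), (2,4), (2,6), (2,7), (3,1), (3,3), (3,4), (3,5), (3,6), (4,3), (4,5), (5,1), (5,3), (6,1), (6,2), (6,3), (6,6) — 22 in total.

22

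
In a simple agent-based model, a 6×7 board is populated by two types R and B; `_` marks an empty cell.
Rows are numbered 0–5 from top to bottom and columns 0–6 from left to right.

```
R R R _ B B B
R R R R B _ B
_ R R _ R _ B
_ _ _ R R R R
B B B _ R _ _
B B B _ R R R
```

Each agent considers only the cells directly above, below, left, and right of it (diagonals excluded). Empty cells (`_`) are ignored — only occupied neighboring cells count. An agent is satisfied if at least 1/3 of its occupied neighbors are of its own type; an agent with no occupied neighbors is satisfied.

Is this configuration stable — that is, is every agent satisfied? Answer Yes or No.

Yes

(0,0)R 2/2 ✓
(0,1)R 3/3 ✓
(0,2)R 2/2 ✓
(0,4)B 2/2 ✓
(0,5)B 2/2 ✓
(0,6)B 2/2 ✓
(1,0)R 2/2 ✓
(1,1)R 4/4 ✓
(1,2)R 4/4 ✓
(1,3)R 1/2 ✓
(1,4)B 1/3 ✓
(1,6)B 2/2 ✓
(2,1)R 2/2 ✓
(2,2)R 2/2 ✓
(2,4)R 1/2 ✓
(2,6)B 1/2 ✓
(3,3)R 1/1 ✓
(3,4)R 4/4 ✓
(3,5)R 2/2 ✓
(3,6)R 1/2 ✓
(4,0)B 2/2 ✓
(4,1)B 3/3 ✓
(4,2)B 2/2 ✓
(4,4)R 2/2 ✓
(5,0)B 2/2 ✓
(5,1)B 3/3 ✓
(5,2)B 2/2 ✓
(5,4)R 2/2 ✓
(5,5)R 2/2 ✓
(5,6)R 1/1 ✓
All meet the threshold, so the configuration is stable.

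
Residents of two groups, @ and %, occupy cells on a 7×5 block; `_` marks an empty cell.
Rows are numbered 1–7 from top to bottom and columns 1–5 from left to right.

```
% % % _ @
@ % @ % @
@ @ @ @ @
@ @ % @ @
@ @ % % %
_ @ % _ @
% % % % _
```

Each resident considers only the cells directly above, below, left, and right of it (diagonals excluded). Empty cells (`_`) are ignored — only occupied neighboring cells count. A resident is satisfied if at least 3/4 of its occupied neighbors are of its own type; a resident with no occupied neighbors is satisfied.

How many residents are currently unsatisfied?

16

Row 1: (1,1)% 1/2 ✗ · (1,2)% 3/3 ✓ · (1,3)% 1/2 ✗ · (1,5)@ 1/1 ✓
Row 2: (2,1)@ 1/3 ✗ · (2,2)% 1/4 ✗ · (2,3)@ 1/4 ✗ · (2,4)% 0/3 ✗ · (2,5)@ 2/3 ✗
Row 3: (3,1)@ 3/3 ✓ · (3,2)@ 3/4 ✓ · (3,3)@ 3/4 ✓ · (3,4)@ 3/4 ✓ · (3,5)@ 3/3 ✓
Row 4: (4,1)@ 3/3 ✓ · (4,2)@ 3/4 ✓ · (4,3)% 1/4 ✗ · (4,4)@ 2/4 ✗ · (4,5)@ 2/3 ✗
Row 5: (5,1)@ 2/2 ✓ · (5,2)@ 3/4 ✓ · (5,3)% 3/4 ✓ · (5,4)% 2/3 ✗ · (5,5)% 1/3 ✗
Row 6: (6,2)@ 1/3 ✗ · (6,3)% 2/3 ✗ · (6,5)@ 0/1 ✗
Row 7: (7,1)% 1/1 ✓ · (7,2)% 2/3 ✗ · (7,3)% 3/3 ✓ · (7,4)% 1/1 ✓
Unsatisfied: (1,1), (1,3), (2,1), (2,2), (2,3), (2,4), (2,5), (4,3), (4,4), (4,5), (5,4), (5,5), (6,2), (6,3), (6,5), (7,2) — 16 in total.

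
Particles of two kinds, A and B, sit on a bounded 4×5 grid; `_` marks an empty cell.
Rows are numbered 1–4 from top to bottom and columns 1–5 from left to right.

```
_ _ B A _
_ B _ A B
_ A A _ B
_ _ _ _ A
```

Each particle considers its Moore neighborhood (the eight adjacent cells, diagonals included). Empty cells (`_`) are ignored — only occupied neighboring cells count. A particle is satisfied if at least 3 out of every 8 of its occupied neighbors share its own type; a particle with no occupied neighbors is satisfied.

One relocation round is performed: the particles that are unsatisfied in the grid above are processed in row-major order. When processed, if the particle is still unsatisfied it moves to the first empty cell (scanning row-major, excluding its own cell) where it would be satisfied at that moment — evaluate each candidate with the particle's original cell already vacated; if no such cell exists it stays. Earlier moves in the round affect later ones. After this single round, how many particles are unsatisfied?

1

Initially unsatisfied (in order): (1,3), (1,4), (2,2), (2,5), (3,5), (4,5).
  (1,3) → (1,1).
  (1,4): now satisfied by earlier moves; stays.
  (2,2) → (1,2).
  (2,5) → (2,1).
  (3,5) → (2,2).
  (4,5): now satisfied by earlier moves; stays.
Resulting grid:
B B _ A _
B B _ A _
_ A A _ _
_ _ _ _ A
Unsatisfied now: (3,2).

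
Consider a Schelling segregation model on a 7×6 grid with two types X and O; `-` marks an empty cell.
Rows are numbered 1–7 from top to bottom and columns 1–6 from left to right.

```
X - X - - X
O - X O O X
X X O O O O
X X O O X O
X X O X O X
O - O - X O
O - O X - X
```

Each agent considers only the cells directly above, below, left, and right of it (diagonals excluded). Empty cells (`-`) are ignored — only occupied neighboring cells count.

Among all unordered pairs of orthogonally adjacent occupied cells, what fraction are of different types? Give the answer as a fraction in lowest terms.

24/47

Scan each occupied cell's neighbors to the right and below so each pair is counted once.
Row 1: X(1,1)–O(2,1)≠ X(1,3)–X(2,3)= X(1,6)–X(2,6)=  → 1/3 unlike.
Row 2: O(2,1)–X(3,1)≠ X(2,3)–O(2,4)≠ X(2,3)–O(3,3)≠ O(2,4)–O(2,5)= O(2,4)–O(3,4)= O(2,5)–X(2,6)≠ O(2,5)–O(3,5)= X(2,6)–O(3,6)≠  → 5/8 unlike.
Row 3: X(3,1)–X(3,2)= X(3,1)–X(4,1)= X(3,2)–O(3,3)≠ X(3,2)–X(4,2)= O(3,3)–O(3,4)= O(3,3)–O(4,3)= O(3,4)–O(3,5)= O(3,4)–O(4,4)= O(3,5)–O(3,6)= O(3,5)–X(4,5)≠ O(3,6)–O(4,6)=  → 2/11 unlike.
Row 4: X(4,1)–X(4,2)= X(4,1)–X(5,1)= X(4,2)–O(4,3)≠ X(4,2)–X(5,2)= O(4,3)–O(4,4)= O(4,3)–O(5,3)= O(4,4)–X(4,5)≠ O(4,4)–X(5,4)≠ X(4,5)–O(4,6)≠ X(4,5)–O(5,5)≠ O(4,6)–X(5,6)≠  → 6/11 unlike.
Row 5: X(5,1)–X(5,2)= X(5,1)–O(6,1)≠ X(5,2)–O(5,3)≠ O(5,3)–X(5,4)≠ O(5,3)–O(6,3)= X(5,4)–O(5,5)≠ O(5,5)–X(5,6)≠ O(5,5)–X(6,5)≠ X(5,6)–O(6,6)≠  → 7/9 unlike.
Row 6: O(6,1)–O(7,1)= O(6,3)–O(7,3)= X(6,5)–O(6,6)≠ O(6,6)–X(7,6)≠  → 2/4 unlike.
Row 7: O(7,3)–X(7,4)≠  → 1/1 unlike.
Total adjacent occupied pairs: 47; unlike-type pairs: 24.
24/47 is already in lowest terms.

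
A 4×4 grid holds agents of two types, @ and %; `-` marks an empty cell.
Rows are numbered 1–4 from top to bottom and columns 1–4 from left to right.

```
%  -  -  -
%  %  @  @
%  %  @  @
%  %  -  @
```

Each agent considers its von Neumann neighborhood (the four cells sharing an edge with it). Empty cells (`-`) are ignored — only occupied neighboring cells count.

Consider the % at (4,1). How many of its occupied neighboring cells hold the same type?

2

Occupied neighbors of (4,1): (3,1)=%, (4,2)=%.
Same type (%): 2 of 2.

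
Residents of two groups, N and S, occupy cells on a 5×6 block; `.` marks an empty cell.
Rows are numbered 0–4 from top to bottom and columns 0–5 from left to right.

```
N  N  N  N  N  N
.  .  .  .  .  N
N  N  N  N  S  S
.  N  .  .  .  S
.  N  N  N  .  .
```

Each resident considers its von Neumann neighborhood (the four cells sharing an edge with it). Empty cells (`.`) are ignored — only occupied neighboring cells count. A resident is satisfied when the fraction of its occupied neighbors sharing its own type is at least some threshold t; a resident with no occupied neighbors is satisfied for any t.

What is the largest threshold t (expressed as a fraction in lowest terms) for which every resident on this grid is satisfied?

1/2

Row 0: (0,0)N 1/1 · (0,1)N 2/2 · (0,2)N 2/2 · (0,3)N 2/2 · (0,4)N 2/2 · (0,5)N 2/2
Row 1: (1,5)N 1/2
Row 2: (2,0)N 1/1 · (2,1)N 3/3 · (2,2)N 2/2 · (2,3)N 1/2 · (2,4)S 1/2 · (2,5)S 2/3
Row 3: (3,1)N 2/2 · (3,5)S 1/1
Row 4: (4,1)N 2/2 · (4,2)N 2/2 · (4,3)N 1/1
The smallest same-type fraction is 1/2 at (1,5), which reduces to 1/2. Any threshold above that leaves this resident unsatisfied.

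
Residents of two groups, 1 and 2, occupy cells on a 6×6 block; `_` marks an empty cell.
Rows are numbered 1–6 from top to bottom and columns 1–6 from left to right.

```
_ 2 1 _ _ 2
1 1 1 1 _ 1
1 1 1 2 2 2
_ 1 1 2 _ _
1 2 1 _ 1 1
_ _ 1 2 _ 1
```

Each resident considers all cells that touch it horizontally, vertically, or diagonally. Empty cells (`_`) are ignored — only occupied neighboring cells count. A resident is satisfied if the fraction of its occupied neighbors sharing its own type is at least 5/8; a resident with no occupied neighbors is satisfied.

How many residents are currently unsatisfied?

15

Row 1: (1,2)2 0/4 unhappy · (1,3)1 3/4 ok · (1,6)2 0/1 unhappy
Row 2: (2,1)1 3/4 ok · (2,2)1 6/7 ok · (2,3)1 5/7 ok · (2,4)1 3/5 unhappy · (2,6)1 0/3 unhappy
Row 3: (3,1)1 4/4 ok · (3,2)1 7/7 ok · (3,3)1 6/8 ok · (3,4)2 2/6 unhappy · (3,5)2 3/5 unhappy · (3,6)2 1/2 unhappy
Row 4: (4,2)1 6/7 ok · (4,3)1 4/7 unhappy · (4,4)2 2/6 unhappy
Row 5: (5,1)1 1/2 unhappy · (5,2)2 0/5 unhappy · (5,3)1 3/6 unhappy · (5,5)1 2/4 unhappy · (5,6)1 2/2 ok
Row 6: (6,3)1 1/3 unhappy · (6,4)2 0/3 unhappy · (6,6)1 2/2 ok
Unsatisfied: (1,2), (1,6), (2,4), (2,6), (3,4), (3,5), (3,6), (4,3), (4,4), (5,1), (5,2), (5,3), (5,5), (6,3), (6,4) — 15 in total.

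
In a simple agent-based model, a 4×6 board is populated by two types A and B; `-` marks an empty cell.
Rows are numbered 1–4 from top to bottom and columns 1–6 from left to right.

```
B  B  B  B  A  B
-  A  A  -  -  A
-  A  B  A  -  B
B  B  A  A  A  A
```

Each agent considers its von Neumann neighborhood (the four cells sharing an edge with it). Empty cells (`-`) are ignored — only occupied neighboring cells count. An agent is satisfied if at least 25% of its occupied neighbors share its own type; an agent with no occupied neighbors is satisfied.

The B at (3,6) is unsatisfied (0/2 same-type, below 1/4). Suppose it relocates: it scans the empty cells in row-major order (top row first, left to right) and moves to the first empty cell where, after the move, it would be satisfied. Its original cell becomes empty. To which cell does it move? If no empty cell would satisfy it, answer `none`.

Vacating (3,6). Empty cells in order:
  (2,1): 1/2 same-type → satisfied — stop here.

(2,1)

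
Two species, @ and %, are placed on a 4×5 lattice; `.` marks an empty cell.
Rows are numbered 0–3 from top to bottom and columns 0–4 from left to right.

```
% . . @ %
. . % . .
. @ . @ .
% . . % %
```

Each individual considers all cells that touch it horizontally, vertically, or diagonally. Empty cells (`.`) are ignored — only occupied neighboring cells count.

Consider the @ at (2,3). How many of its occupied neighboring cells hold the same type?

Occupied neighbors of (2,3): (1,2)=%, (3,3)=%, (3,4)=%.
Same type (@): 0 of 3.

0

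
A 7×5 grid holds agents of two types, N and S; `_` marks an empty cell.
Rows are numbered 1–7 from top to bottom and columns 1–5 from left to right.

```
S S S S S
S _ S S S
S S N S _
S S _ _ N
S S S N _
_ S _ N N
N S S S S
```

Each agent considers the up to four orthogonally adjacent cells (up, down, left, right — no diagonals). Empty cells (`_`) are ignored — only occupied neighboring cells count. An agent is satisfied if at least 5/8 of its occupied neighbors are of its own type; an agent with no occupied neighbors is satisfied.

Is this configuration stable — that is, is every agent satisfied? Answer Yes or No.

No

Row 1: (1,1)S 2/2 satisfied · (1,2)S 2/2 satisfied · (1,3)S 3/3 satisfied · (1,4)S 3/3 satisfied · (1,5)S 2/2 satisfied
Row 2: (2,1)S 2/2 satisfied · (2,3)S 2/3 satisfied · (2,4)S 4/4 satisfied · (2,5)S 2/2 satisfied
Row 3: (3,1)S 3/3 satisfied · (3,2)S 2/3 satisfied · (3,3)N 0/3 not · (3,4)S 1/2 not
Row 4: (4,1)S 3/3 satisfied · (4,2)S 3/3 satisfied · (4,5)N 0/0 satisfied
Row 5: (5,1)S 2/2 satisfied · (5,2)S 4/4 satisfied · (5,3)S 1/2 not · (5,4)N 1/2 not
Row 6: (6,2)S 2/2 satisfied · (6,4)N 2/3 satisfied · (6,5)N 1/2 not
Row 7: (7,1)N 0/1 not · (7,2)S 2/3 satisfied · (7,3)S 2/2 satisfied · (7,4)S 2/3 satisfied · (7,5)S 1/2 not
For instance (3,3) has only 0/3 same-type neighbors, below 5/8.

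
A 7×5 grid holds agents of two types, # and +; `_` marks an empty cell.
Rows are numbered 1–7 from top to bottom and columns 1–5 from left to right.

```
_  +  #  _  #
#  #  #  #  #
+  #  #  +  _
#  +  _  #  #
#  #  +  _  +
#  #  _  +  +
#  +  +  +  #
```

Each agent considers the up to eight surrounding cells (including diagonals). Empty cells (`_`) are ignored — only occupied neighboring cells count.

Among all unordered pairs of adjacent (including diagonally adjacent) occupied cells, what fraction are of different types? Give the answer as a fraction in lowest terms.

Scan each occupied cell's neighbors to the right and below (and the two forward diagonals) so each pair is counted once.
From row 1: 4 unlike of 9 pairs (running 4/9).
From row 2: 5 unlike of 15 pairs (running 9/24).
From row 3: 7 unlike of 11 pairs (running 16/35).
From row 4: 6 unlike of 10 pairs (running 22/45).
From row 5: 2 unlike of 10 pairs (running 24/55).
From row 6: 5 unlike of 12 pairs (running 29/67).
From row 7: 2 unlike of 4 pairs (running 31/71).
Total adjacent occupied pairs: 71; unlike-type pairs: 31.
31/71 is already in lowest terms.

31/71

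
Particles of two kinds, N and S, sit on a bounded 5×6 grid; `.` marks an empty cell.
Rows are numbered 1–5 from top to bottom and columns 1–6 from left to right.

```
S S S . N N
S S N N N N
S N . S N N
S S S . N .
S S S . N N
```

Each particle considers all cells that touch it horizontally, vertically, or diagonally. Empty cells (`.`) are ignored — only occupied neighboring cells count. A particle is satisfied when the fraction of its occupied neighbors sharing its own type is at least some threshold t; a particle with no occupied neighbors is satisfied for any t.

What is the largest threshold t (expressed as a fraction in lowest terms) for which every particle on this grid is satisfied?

(1,1)S 3/3
(1,2)S 4/5
(1,3)S 2/4
(1,5)N 4/4
(1,6)N 3/3
(2,1)S 4/5
(2,2)S 5/7
(2,3)N 2/6
(2,4)N 4/6
(2,5)N 6/7
(2,6)N 5/5
(3,1)S 4/5
(3,2)N 1/7
(3,4)S 1/6
(3,5)N 5/6
(3,6)N 4/4
(4,1)S 4/5
(4,2)S 6/7
(4,3)S 4/5
(4,5)N 4/5
(5,1)S 3/3
(5,2)S 5/5
(5,3)S 3/3
(5,5)N 2/2
(5,6)N 2/2
The smallest same-type fraction is 1/7 at (3,2), which reduces to 1/7. Any threshold above that leaves this particle unsatisfied.

1/7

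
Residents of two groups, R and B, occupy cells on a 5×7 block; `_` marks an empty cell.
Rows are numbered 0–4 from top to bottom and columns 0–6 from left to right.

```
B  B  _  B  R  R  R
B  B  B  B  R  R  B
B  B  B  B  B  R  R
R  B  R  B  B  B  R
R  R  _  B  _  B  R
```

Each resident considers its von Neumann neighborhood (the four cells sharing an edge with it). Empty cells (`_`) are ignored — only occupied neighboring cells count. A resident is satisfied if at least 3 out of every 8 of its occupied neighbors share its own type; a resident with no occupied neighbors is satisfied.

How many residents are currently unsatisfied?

4

(0,0)B 2/2 satisfied
(0,1)B 2/2 satisfied
(0,3)B 1/2 satisfied
(0,4)R 2/3 satisfied
(0,5)R 3/3 satisfied
(0,6)R 1/2 satisfied
(1,0)B 3/3 satisfied
(1,1)B 4/4 satisfied
(1,2)B 3/3 satisfied
(1,3)B 3/4 satisfied
(1,4)R 2/4 satisfied
(1,5)R 3/4 satisfied
(1,6)B 0/3 not
(2,0)B 2/3 satisfied
(2,1)B 4/4 satisfied
(2,2)B 3/4 satisfied
(2,3)B 4/4 satisfied
(2,4)B 2/4 satisfied
(2,5)R 2/4 satisfied
(2,6)R 2/3 satisfied
(3,0)R 1/3 not
(3,1)B 1/4 not
(3,2)R 0/3 not
(3,3)B 3/4 satisfied
(3,4)B 3/3 satisfied
(3,5)B 2/4 satisfied
(3,6)R 2/3 satisfied
(4,0)R 2/2 satisfied
(4,1)R 1/2 satisfied
(4,3)B 1/1 satisfied
(4,5)B 1/2 satisfied
(4,6)R 1/2 satisfied
Unsatisfied: (1,6), (3,0), (3,1), (3,2) — 4 in total.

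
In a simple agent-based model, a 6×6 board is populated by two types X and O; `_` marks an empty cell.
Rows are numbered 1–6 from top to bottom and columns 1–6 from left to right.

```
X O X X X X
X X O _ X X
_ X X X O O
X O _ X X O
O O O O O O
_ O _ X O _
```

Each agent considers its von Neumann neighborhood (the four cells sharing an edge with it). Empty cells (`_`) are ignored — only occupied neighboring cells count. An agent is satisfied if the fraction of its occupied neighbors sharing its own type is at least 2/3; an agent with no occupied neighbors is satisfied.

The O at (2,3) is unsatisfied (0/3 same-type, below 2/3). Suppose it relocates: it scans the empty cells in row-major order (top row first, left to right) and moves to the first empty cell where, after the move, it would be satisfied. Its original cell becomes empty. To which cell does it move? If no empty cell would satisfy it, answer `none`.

(6,1)

Vacating (2,3). Empty cells in order:
  (2,4): 0/3 same-type → still unsatisfied.
  (3,1): 0/3 same-type → still unsatisfied.
  (4,3): 2/4 same-type → still unsatisfied.
  (6,1): 2/2 same-type → satisfied — stop here.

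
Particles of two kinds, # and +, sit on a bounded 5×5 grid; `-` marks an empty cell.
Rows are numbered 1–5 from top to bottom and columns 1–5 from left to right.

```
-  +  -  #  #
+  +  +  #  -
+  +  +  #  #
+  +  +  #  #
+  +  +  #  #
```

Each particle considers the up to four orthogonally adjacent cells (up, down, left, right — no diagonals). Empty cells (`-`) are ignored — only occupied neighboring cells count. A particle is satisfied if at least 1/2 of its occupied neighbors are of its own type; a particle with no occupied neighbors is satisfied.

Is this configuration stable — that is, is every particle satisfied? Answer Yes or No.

Row 1: (1,2)+ 1/1 ✓ · (1,4)# 2/2 ✓ · (1,5)# 1/1 ✓
Row 2: (2,1)+ 2/2 ✓ · (2,2)+ 4/4 ✓ · (2,3)+ 2/3 ✓ · (2,4)# 2/3 ✓
Row 3: (3,1)+ 3/3 ✓ · (3,2)+ 4/4 ✓ · (3,3)+ 3/4 ✓ · (3,4)# 3/4 ✓ · (3,5)# 2/2 ✓
Row 4: (4,1)+ 3/3 ✓ · (4,2)+ 4/4 ✓ · (4,3)+ 3/4 ✓ · (4,4)# 3/4 ✓ · (4,5)# 3/3 ✓
Row 5: (5,1)+ 2/2 ✓ · (5,2)+ 3/3 ✓ · (5,3)+ 2/3 ✓ · (5,4)# 2/3 ✓ · (5,5)# 2/2 ✓
All meet the threshold, so the configuration is stable.

Yes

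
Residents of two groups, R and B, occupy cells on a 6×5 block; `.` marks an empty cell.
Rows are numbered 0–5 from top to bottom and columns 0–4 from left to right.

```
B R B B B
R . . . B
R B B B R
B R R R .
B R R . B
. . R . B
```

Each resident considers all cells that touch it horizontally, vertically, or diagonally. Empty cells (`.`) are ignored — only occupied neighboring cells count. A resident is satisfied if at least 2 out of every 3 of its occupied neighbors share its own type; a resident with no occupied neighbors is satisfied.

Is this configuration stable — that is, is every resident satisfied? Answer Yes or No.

No

Row 0: (0,0)B 0/2 unhappy · (0,1)R 1/3 unhappy · (0,2)B 1/2 unhappy · (0,3)B 3/3 ok · (0,4)B 2/2 ok
Row 1: (1,0)R 2/4 unhappy · (1,4)B 3/4 ok
Row 2: (2,0)R 2/4 unhappy · (2,1)B 2/6 unhappy · (2,2)B 2/5 unhappy · (2,3)B 2/5 unhappy · (2,4)R 1/3 unhappy
Row 3: (3,0)B 2/5 unhappy · (3,1)R 4/8 unhappy · (3,2)R 4/7 unhappy · (3,3)R 3/6 unhappy
Row 4: (4,0)B 1/3 unhappy · (4,1)R 4/6 ok · (4,2)R 5/5 ok · (4,4)B 1/2 unhappy
Row 5: (5,2)R 2/2 ok · (5,4)B 1/1 ok
For instance (0,0) has only 0/2 same-type neighbors, below 2/3.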